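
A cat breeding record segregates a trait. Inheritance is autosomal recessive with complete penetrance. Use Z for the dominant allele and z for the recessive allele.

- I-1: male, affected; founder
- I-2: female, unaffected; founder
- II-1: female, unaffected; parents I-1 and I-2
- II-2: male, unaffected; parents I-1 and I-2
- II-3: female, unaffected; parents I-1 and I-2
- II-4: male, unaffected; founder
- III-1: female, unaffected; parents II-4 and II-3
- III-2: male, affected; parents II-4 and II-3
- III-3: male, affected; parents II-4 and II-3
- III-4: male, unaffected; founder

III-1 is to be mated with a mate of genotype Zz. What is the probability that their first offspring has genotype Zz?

1/2

II-4 is unaffected so carries Z and passed z to III-2 (zz), so II-4 is Zz.
II-3 is unaffected so carries Z and received z from I-1 (zz), so II-3 is Zz.
III-1 is an unaffected offspring of II-4 (Zz) × II-3 (Zz), whose cross gives 1/4 ZZ : 1/2 Zz : 1/4 zz; conditioning on being unaffected, III-1 is ZZ with probability 1/3, Zz with probability 2/3.
Summing over parental genotype combinations, P(offspring has genotype Zz) = 1/3·1/2 + 2/3·1/2 = 1/2.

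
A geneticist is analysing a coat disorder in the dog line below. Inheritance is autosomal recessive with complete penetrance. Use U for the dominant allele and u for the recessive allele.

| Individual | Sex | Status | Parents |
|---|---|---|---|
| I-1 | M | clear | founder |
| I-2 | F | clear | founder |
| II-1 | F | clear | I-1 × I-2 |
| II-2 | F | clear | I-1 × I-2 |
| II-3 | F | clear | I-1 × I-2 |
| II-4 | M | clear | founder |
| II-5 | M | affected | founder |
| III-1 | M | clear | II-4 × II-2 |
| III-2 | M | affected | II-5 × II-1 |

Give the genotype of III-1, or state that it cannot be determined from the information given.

cannot be determined

III-1's phenotype allows UU or Uu, and no parent or child forces a single allele at both positions; consistent genotype assignments exist with III-1 as UU or Uu.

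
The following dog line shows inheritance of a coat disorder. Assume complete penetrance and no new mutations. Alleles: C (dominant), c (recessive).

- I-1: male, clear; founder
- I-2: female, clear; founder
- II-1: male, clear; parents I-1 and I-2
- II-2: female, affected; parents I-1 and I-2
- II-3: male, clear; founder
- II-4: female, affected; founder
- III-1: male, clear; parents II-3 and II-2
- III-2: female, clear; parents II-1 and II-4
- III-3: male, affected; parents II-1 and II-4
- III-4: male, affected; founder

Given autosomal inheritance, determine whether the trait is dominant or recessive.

I-1 and I-2 are both clear yet have an affected child II-2. Under dominance, an affected child requires at least one affected parent, so the trait cannot be dominant.

recessive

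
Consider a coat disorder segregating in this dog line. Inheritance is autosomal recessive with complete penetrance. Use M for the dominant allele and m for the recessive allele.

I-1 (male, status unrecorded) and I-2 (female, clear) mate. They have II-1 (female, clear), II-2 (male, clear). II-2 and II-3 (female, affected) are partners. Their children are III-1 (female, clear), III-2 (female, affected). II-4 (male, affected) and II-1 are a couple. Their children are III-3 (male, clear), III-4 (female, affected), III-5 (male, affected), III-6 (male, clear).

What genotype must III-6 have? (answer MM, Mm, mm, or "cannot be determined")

From phenotype alone, III-6 is MM or Mm.
III-6 is clear so carries M and received m from II-4 (mm), so III-6 is Mm.

Mm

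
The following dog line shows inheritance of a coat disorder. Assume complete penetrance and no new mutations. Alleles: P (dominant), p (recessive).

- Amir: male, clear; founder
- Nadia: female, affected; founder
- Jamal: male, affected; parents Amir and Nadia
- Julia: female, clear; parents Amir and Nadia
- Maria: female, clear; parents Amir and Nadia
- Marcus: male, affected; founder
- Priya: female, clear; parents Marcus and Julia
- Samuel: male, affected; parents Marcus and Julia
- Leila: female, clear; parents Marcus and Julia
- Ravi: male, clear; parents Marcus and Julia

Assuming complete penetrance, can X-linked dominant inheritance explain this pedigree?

No

Under X-linked dominant, Priya (clear, female) cannot arise from Marcus (affected) × Julia (clear).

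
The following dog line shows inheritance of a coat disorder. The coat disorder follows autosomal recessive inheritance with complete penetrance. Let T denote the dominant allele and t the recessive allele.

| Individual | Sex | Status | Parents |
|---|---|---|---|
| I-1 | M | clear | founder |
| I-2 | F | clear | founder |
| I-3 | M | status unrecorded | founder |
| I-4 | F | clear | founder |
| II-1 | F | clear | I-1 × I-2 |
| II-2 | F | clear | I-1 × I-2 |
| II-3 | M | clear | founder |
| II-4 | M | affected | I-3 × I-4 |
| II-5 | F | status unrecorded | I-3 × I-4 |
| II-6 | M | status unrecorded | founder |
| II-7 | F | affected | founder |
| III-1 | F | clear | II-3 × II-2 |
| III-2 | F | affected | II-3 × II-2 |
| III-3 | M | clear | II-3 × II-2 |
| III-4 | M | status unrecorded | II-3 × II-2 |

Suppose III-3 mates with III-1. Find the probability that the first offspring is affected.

II-3 is clear so carries T and passed t to III-2 (tt), so II-3 is Tt.
II-2 is clear so carries T and passed t to III-2 (tt), so II-2 is Tt.
III-3 is a clear offspring of II-3 (Tt) × II-2 (Tt), whose cross gives 1/4 TT : 1/2 Tt : 1/4 tt; conditioning on being clear, III-3 is TT with probability 1/3, Tt with probability 2/3.
III-1 is a clear offspring of II-3 (Tt) × II-2 (Tt), whose cross gives 1/4 TT : 1/2 Tt : 1/4 tt; conditioning on being clear, III-1 is TT with probability 1/3, Tt with probability 2/3.
Summing over parental genotype combinations, P(offspring is affected) = 4/9·1/4 = 1/9.

1/9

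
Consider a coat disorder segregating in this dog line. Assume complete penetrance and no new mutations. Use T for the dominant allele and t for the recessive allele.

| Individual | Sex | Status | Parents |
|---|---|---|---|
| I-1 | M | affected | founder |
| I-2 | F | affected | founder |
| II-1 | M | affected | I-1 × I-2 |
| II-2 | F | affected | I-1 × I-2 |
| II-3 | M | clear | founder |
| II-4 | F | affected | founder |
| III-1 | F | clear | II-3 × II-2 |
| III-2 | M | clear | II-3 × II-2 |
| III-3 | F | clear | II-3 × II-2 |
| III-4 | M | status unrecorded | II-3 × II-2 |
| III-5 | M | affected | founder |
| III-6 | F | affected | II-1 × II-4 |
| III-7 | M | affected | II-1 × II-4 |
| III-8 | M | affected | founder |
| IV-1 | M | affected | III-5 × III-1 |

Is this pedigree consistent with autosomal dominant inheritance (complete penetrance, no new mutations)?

A consistent assignment under autosomal dominant exists: I-1 TT, I-2 Tt, II-1 TT, II-2 Tt, II-3 tt, II-4 TT, III-1 tt, III-2 tt, III-3 tt, III-4 Tt, III-5 TT, III-6 TT, III-7 TT, III-8 TT, IV-1 Tt.
In this assignment every recorded phenotype matches its genotype and every non-founder's genotype is obtainable from its parents' genotypes, so the pedigree is consistent.

Yes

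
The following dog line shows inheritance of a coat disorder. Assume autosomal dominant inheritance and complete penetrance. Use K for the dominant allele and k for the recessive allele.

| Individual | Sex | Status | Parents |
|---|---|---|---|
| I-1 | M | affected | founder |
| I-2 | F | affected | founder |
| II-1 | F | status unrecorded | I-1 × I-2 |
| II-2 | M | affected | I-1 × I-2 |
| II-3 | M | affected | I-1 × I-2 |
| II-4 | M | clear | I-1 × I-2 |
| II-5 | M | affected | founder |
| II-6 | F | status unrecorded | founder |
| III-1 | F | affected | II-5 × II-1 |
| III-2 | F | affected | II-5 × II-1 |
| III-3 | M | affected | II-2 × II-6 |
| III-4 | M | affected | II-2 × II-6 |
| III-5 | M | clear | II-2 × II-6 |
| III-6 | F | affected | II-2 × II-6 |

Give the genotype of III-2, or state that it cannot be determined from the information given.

III-2's phenotype allows KK or Kk, and no parent or child forces a single allele at both positions; consistent genotype assignments exist with III-2 as KK or Kk.

cannot be determined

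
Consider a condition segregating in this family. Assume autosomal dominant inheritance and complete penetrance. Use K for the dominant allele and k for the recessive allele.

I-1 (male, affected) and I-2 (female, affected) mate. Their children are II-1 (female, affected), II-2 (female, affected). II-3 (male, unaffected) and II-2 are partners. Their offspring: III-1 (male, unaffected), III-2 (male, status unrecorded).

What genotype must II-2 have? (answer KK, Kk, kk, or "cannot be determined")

Kk

From phenotype alone, II-2 is KK or Kk.
II-2 is affected so carries K and passed k to III-1 (kk), so II-2 is Kk.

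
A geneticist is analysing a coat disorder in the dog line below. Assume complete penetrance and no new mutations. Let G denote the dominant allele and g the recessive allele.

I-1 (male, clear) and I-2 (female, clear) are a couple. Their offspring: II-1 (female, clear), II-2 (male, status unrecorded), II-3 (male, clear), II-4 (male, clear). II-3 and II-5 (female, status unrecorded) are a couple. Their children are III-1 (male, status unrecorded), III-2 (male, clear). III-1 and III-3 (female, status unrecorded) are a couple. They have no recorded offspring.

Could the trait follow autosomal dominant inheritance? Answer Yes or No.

A consistent assignment under autosomal dominant exists: I-1 gg, I-2 gg, II-1 gg, II-2 gg, II-3 gg, II-4 gg, II-5 Gg, III-1 Gg, III-2 gg, III-3 GG.
In this assignment every recorded phenotype matches its genotype and every non-founder's genotype is obtainable from its parents' genotypes, so the pedigree is consistent.

Yes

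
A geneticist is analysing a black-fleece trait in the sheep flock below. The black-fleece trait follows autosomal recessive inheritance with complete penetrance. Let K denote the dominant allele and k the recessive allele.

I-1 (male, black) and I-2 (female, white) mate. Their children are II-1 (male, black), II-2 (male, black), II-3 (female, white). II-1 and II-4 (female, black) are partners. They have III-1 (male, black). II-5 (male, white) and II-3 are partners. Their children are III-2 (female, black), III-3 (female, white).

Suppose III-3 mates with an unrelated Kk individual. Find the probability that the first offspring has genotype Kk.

1/2

II-5 is white so carries K and passed k to III-2 (kk), so II-5 is Kk.
II-3 is white so carries K and received k from I-1 (kk), so II-3 is Kk.
III-3 is a white offspring of II-5 (Kk) × II-3 (Kk), whose cross gives 1/4 KK : 1/2 Kk : 1/4 kk; conditioning on being white, III-3 is KK with probability 1/3, Kk with probability 2/3.
Summing over parental genotype combinations, P(offspring has genotype Kk) = 1/3·1/2 + 2/3·1/2 = 1/2.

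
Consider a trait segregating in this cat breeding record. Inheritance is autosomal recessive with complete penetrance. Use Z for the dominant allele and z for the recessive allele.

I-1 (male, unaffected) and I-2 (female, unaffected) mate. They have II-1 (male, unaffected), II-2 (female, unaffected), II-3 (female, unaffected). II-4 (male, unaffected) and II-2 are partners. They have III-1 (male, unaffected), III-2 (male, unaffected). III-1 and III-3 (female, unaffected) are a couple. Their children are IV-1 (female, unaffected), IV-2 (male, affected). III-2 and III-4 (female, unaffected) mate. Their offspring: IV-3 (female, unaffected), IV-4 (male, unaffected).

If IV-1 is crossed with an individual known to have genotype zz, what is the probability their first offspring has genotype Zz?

III-1 is unaffected so carries Z and passed z to IV-2 (zz), so III-1 is Zz.
III-3 is unaffected so carries Z and passed z to IV-2 (zz), so III-3 is Zz.
IV-1 is an unaffected offspring of III-1 (Zz) × III-3 (Zz), whose cross gives 1/4 ZZ : 1/2 Zz : 1/4 zz; conditioning on being unaffected, IV-1 is ZZ with probability 1/3, Zz with probability 2/3.
Summing over parental genotype combinations, P(offspring has genotype Zz) = 1/3·1 + 2/3·1/2 = 2/3.

2/3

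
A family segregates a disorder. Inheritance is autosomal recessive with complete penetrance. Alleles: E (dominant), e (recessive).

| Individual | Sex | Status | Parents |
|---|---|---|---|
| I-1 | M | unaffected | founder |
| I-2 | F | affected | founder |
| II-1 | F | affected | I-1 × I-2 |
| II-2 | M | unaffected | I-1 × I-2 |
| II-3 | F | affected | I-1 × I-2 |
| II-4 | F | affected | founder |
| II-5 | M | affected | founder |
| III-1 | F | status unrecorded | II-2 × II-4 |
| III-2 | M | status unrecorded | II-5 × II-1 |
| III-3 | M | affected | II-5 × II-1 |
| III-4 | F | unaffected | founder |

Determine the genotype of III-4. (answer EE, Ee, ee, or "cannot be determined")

cannot be determined

III-4's phenotype allows EE or Ee, and no parent or child forces a single allele at both positions; consistent genotype assignments exist with III-4 as EE or Ee.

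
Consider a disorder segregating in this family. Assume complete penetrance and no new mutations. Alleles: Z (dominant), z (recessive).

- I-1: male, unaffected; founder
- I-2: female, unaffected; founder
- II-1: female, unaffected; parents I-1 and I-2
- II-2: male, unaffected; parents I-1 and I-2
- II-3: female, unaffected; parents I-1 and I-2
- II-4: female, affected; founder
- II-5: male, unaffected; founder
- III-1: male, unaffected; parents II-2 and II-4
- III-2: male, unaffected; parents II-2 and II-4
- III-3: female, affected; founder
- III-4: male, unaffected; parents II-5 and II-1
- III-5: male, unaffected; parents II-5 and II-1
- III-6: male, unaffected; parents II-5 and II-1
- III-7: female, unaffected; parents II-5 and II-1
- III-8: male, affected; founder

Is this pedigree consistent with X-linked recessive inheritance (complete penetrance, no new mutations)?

Under X-linked recessive, III-1 (unaffected, male) cannot arise from II-2 (unaffected) × II-4 (affected).

No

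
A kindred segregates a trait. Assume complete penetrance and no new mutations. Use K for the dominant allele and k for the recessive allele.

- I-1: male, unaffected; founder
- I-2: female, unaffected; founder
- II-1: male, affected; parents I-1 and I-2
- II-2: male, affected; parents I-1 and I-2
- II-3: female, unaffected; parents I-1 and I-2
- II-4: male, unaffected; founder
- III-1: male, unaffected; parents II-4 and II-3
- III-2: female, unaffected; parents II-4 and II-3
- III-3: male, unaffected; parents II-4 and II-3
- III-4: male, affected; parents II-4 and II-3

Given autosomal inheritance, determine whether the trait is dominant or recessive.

recessive

I-1 and I-2 are both unaffected yet have an affected child II-1. Under dominance, an affected child requires at least one affected parent, so the trait cannot be dominant.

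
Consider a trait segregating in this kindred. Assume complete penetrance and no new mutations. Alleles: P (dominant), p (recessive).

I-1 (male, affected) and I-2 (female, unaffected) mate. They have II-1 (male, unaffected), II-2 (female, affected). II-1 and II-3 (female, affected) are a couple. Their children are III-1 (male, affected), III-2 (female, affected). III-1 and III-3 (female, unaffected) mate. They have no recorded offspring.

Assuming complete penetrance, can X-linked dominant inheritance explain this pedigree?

A consistent assignment under X-linked dominant exists: I-1 X^P Y, I-2 X^p X^p, II-1 X^p Y, II-2 X^P X^p, II-3 X^P X^P, III-1 X^P Y, III-2 X^P X^p, III-3 X^p X^p.
In this assignment every recorded phenotype matches its genotype and every non-founder's genotype is obtainable from its parents' genotypes, so the pedigree is consistent.

Yes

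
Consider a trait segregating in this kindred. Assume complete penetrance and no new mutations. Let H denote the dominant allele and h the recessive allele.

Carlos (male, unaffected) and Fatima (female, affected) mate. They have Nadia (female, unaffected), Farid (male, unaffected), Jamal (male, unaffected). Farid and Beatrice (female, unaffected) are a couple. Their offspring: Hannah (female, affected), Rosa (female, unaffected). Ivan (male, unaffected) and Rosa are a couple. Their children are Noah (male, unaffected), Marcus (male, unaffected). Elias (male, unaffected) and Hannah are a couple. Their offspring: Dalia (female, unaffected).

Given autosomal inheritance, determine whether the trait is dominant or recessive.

recessive

Farid and Beatrice are both unaffected yet have an affected child Hannah. Under dominance, an affected child requires at least one affected parent, so the trait cannot be dominant.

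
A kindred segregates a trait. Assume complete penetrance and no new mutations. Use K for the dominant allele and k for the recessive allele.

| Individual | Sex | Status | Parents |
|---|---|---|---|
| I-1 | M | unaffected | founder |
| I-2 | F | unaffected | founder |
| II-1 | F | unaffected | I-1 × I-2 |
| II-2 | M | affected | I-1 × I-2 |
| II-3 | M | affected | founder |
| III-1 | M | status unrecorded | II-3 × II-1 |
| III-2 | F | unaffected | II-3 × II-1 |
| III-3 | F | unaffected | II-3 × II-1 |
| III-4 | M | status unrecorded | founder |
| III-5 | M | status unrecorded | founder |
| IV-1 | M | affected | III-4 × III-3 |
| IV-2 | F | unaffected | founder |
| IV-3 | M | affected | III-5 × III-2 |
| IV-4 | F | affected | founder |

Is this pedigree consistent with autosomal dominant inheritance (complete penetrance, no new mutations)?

Under autosomal dominant, II-2 (affected, male) cannot arise from I-1 (unaffected) × I-2 (unaffected).

No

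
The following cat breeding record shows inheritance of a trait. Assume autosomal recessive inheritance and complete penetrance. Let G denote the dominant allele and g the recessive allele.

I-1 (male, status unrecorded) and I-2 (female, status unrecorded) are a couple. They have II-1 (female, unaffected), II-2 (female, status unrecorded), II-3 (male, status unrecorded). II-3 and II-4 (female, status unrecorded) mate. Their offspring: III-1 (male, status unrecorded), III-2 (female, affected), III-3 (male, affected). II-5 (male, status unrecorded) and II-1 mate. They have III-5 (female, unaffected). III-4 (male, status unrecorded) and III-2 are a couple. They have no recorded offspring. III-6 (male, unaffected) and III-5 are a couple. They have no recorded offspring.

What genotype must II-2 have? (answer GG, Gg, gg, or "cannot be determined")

cannot be determined

II-2's phenotype is unrecorded, and no parent or child forces a single allele at both positions; consistent genotype assignments exist with II-2 as GG or Gg or gg.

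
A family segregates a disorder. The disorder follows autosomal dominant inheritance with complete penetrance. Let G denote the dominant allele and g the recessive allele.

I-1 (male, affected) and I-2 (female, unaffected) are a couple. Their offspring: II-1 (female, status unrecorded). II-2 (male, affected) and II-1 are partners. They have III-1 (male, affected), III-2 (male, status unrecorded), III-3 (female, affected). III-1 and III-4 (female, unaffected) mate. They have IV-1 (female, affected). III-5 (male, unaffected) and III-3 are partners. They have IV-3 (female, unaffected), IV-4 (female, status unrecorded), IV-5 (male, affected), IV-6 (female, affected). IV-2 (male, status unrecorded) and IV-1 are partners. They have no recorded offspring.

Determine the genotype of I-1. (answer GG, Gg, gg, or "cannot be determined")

I-1's phenotype allows GG or Gg, and no parent or child forces a single allele at both positions; consistent genotype assignments exist with I-1 as GG or Gg.

cannot be determined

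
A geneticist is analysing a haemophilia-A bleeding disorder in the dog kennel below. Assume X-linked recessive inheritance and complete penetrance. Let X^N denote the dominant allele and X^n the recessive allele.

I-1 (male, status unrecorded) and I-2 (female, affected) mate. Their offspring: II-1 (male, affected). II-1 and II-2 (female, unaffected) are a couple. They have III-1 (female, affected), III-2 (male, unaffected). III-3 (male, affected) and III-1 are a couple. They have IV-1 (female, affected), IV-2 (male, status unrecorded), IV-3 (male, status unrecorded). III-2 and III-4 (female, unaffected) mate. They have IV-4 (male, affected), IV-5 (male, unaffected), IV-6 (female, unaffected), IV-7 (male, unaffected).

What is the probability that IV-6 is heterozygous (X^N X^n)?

1/2

III-2 is unaffected, so III-2 is X^N Y.
III-4 is unaffected so carries N and passed n to IV-4 (X^n Y), so III-4 is X^N X^n.
Their cross gives offspring ratios 1/2 X^N X^N : 1/2 X^N X^n. Conditioning on IV-6 being unaffected, P(X^N X^n) = 1/2 / 1 = 1/2.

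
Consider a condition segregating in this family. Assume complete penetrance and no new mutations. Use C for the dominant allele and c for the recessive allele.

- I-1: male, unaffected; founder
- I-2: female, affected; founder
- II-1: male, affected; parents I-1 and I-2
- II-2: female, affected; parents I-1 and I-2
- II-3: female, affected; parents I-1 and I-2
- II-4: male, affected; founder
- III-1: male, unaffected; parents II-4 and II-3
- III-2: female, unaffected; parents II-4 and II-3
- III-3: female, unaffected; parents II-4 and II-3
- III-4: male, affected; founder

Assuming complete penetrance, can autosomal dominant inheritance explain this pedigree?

A consistent assignment under autosomal dominant exists: I-1 cc, I-2 CC, II-1 Cc, II-2 Cc, II-3 Cc, II-4 Cc, III-1 cc, III-2 cc, III-3 cc, III-4 CC.
In this assignment every recorded phenotype matches its genotype and every non-founder's genotype is obtainable from its parents' genotypes, so the pedigree is consistent.

Yes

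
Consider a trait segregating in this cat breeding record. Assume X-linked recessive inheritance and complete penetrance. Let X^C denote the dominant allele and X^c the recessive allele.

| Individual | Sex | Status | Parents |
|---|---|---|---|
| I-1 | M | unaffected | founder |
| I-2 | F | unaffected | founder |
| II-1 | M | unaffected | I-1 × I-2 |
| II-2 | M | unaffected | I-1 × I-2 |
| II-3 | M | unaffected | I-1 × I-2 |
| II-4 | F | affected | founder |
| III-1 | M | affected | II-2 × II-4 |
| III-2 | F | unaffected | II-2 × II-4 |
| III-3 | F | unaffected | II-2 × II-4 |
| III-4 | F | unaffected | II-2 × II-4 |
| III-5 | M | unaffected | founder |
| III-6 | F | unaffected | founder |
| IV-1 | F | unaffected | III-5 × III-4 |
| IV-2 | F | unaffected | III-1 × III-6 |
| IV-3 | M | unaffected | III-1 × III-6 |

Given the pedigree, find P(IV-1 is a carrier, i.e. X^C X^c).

1/2

III-5 is unaffected, so III-5 is X^C Y.
III-4 is unaffected so carries C and received c from II-4 (X^c X^c), so III-4 is X^C X^c.
Their cross gives offspring ratios 1/2 X^C X^C : 1/2 X^C X^c. Conditioning on IV-1 being unaffected, P(X^C X^c) = 1/2 / 1 = 1/2.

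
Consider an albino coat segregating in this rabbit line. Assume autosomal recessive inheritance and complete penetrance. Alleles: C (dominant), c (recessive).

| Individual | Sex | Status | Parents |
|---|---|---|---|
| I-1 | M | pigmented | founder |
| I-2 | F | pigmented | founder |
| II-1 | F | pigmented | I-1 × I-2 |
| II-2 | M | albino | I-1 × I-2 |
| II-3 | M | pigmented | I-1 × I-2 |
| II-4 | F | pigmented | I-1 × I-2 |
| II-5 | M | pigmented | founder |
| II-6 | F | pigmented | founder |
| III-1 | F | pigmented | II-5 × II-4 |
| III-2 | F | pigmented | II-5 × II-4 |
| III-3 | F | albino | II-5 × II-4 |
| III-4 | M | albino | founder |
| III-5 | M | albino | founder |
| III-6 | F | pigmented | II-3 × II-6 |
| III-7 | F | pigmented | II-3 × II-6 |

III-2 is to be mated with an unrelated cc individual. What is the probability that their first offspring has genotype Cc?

II-5 is pigmented so carries C and passed c to III-3 (cc), so II-5 is Cc.
II-4 is pigmented so carries C and passed c to III-3 (cc), so II-4 is Cc.
III-2 is a pigmented offspring of II-5 (Cc) × II-4 (Cc), whose cross gives 1/4 CC : 1/2 Cc : 1/4 cc; conditioning on being pigmented, III-2 is CC with probability 1/3, Cc with probability 2/3.
Summing over parental genotype combinations, P(offspring has genotype Cc) = 1/3·1 + 2/3·1/2 = 2/3.

2/3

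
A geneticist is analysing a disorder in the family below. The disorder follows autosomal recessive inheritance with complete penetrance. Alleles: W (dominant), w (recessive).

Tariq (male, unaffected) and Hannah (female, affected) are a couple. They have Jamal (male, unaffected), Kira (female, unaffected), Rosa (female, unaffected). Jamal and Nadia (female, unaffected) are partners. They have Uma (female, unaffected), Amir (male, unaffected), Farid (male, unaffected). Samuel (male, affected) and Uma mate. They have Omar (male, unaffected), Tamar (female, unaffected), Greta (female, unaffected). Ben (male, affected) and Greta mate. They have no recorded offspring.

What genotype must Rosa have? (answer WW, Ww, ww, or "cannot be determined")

Ww

From phenotype alone, Rosa is WW or Ww.
Rosa is unaffected so carries W and received w from Hannah (ww), so Rosa is Ww.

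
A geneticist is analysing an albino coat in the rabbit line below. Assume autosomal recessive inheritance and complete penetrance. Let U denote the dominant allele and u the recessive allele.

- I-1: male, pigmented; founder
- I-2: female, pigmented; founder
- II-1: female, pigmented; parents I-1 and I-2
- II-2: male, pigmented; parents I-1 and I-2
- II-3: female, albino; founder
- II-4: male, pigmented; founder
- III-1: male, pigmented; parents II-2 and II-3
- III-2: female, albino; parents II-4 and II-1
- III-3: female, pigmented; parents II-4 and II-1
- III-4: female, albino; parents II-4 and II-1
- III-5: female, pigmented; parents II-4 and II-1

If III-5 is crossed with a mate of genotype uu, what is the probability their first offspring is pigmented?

2/3

II-4 is pigmented so carries U and passed u to III-2 (uu), so II-4 is Uu.
II-1 is pigmented so carries U and passed u to III-2 (uu), so II-1 is Uu.
III-5 is a pigmented offspring of II-4 (Uu) × II-1 (Uu), whose cross gives 1/4 UU : 1/2 Uu : 1/4 uu; conditioning on being pigmented, III-5 is UU with probability 1/3, Uu with probability 2/3.
Summing over parental genotype combinations, P(offspring is pigmented) = 1/3·1 + 2/3·1/2 = 2/3.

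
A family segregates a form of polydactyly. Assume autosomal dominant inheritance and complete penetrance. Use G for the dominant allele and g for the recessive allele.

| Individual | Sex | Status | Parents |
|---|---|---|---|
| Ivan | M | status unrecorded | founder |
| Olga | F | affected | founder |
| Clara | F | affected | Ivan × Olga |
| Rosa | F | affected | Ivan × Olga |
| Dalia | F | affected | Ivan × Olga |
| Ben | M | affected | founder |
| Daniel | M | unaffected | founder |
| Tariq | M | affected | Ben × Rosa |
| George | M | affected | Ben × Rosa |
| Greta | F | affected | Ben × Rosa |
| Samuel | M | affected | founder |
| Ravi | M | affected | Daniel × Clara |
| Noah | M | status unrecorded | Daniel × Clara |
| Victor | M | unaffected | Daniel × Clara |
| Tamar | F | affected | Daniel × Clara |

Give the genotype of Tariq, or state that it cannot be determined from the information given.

cannot be determined

Tariq's phenotype allows GG or Gg, and no parent or child forces a single allele at both positions; consistent genotype assignments exist with Tariq as GG or Gg.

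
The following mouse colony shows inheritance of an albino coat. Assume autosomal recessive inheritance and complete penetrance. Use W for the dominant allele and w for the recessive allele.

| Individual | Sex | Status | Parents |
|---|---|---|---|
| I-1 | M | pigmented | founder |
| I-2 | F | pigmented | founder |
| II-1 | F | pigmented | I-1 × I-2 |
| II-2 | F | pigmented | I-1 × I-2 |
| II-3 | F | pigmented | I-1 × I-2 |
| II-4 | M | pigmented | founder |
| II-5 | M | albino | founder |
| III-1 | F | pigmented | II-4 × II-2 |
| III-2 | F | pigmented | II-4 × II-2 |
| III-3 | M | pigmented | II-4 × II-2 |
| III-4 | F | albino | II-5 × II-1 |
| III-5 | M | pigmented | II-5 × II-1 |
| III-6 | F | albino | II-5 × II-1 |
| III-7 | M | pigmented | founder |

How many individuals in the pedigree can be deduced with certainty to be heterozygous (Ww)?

Obligate heterozygotes: II-1 is pigmented so carries W and passed w to III-4 (ww), so II-1 is Ww; III-5 is pigmented so carries W and received w from II-5 (ww), so III-5 is Ww.
Every other individual is either homozygous by phenotype or has at least one consistent homozygous assignment, so the count is 2.

2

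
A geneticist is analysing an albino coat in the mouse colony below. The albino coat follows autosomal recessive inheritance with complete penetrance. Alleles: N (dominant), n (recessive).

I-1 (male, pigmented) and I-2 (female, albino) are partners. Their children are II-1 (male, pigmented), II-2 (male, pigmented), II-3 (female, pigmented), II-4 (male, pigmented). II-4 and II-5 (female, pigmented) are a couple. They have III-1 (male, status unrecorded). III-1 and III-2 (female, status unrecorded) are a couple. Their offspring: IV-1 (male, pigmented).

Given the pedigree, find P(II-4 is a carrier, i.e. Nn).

II-4 is pigmented so carries N and received n from I-2 (nn), so II-4 is Nn, giving P(Nn) = 1.

1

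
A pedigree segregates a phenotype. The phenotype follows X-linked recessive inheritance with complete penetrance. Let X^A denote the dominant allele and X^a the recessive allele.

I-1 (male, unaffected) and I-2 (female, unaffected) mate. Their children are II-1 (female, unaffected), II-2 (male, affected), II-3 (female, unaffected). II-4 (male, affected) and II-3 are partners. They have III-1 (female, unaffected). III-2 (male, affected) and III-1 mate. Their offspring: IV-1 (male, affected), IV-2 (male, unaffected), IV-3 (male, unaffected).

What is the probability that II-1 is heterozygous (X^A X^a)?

1/2

I-1 is unaffected, so I-1 is X^A Y.
I-2 is unaffected so carries A and passed a to II-2 (X^a Y), so I-2 is X^A X^a.
Their cross gives offspring ratios 1/2 X^A X^A : 1/2 X^A X^a. Conditioning on II-1 being unaffected, P(X^A X^a) = 1/2 / 1 = 1/2.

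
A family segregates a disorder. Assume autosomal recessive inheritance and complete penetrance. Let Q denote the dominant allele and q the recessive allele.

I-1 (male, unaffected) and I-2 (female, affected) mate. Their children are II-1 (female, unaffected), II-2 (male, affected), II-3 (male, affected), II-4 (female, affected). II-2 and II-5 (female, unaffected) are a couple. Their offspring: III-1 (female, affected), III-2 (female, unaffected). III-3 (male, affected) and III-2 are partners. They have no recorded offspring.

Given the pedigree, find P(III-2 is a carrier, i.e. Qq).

III-2 is unaffected so carries Q and received q from II-2 (qq), so III-2 is Qq, giving P(Qq) = 1.

1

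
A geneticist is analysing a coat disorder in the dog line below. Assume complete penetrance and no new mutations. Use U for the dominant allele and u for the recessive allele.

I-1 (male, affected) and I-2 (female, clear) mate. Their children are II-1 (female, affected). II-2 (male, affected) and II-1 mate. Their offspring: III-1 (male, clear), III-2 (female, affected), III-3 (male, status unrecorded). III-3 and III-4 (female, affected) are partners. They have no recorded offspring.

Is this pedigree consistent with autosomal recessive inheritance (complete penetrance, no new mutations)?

Under autosomal recessive, III-1 (clear, male) cannot arise from II-2 (affected) × II-1 (affected).

No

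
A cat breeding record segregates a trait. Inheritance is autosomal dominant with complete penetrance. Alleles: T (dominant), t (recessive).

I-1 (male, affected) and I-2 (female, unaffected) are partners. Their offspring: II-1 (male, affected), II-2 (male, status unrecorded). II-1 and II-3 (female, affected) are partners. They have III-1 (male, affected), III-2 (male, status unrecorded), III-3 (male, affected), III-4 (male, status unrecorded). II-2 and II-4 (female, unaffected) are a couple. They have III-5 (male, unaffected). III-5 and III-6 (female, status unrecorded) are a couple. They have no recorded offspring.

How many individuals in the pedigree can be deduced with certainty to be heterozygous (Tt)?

1

Obligate heterozygotes: II-1 is affected so carries T and received t from I-2 (tt), so II-1 is Tt.
Every other individual is either homozygous by phenotype or has at least one consistent homozygous assignment, so the count is 1.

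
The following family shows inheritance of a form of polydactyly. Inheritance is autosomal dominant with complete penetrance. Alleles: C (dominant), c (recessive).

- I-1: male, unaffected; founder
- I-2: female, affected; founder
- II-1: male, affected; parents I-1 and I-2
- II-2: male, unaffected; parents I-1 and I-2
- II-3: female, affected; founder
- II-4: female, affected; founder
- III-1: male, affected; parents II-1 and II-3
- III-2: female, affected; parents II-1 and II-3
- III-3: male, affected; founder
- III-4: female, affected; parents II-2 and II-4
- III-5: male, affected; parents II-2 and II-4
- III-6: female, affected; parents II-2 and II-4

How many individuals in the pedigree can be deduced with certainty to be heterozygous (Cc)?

Obligate heterozygotes: I-2 is affected so carries C and passed c to II-2 (cc), so I-2 is Cc; II-1 is affected so carries C and received c from I-1 (cc), so II-1 is Cc; III-4 is affected so carries C and received c from II-2 (cc), so III-4 is Cc; III-5 is affected so carries C and received c from II-2 (cc), so III-5 is Cc; III-6 is affected so carries C and received c from II-2 (cc), so III-6 is Cc.
Every other individual is either homozygous by phenotype or has at least one consistent homozygous assignment, so the count is 5.

5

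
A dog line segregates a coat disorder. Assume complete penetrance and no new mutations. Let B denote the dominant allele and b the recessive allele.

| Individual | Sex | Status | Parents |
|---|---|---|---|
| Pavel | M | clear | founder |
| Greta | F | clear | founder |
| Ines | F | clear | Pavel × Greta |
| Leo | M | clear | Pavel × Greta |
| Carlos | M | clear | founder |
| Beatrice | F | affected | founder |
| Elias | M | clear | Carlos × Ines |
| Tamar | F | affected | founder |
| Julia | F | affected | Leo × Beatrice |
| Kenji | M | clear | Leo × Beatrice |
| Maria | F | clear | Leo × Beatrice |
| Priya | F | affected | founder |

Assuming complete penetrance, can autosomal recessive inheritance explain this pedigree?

Yes

A consistent assignment under autosomal recessive exists: Pavel BB, Greta Bb, Ines BB, Leo Bb, Carlos BB, Beatrice bb, Elias BB, Tamar bb, Julia bb, Kenji Bb, Maria Bb, Priya bb.
In this assignment every recorded phenotype matches its genotype and every non-founder's genotype is obtainable from its parents' genotypes, so the pedigree is consistent.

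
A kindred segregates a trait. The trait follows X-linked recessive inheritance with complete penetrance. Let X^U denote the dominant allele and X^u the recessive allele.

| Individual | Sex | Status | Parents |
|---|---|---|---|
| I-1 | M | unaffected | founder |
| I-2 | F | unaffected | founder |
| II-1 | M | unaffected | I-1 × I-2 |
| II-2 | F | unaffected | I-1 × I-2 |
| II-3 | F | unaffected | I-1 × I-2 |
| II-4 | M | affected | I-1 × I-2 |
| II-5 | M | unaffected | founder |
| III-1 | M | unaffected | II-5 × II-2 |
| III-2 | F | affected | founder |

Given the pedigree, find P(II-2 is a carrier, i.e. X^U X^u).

1/3

I-1 is unaffected, so I-1 is X^U Y.
I-2 is unaffected so carries U and passed u to II-4 (X^u Y), so I-2 is X^U X^u.
Their cross gives offspring ratios 1/2 X^U X^U : 1/2 X^U X^u. Conditioning on II-2 being unaffected, P(X^U X^u) = 1/2 / 1 = 1/2 before taking II-2's own offspring into account.
II-5 is unaffected, so II-5 is X^U Y.
Now use II-2's offspring. Probability of each recorded status — unaffected son III-1: 1/2 if II-2 is X^U X^u, 1 if X^U X^U.
Bayes: P(X^U X^u) = 1/2·1/2 / (1/2·1/2 + 1/2·1) = 1/3.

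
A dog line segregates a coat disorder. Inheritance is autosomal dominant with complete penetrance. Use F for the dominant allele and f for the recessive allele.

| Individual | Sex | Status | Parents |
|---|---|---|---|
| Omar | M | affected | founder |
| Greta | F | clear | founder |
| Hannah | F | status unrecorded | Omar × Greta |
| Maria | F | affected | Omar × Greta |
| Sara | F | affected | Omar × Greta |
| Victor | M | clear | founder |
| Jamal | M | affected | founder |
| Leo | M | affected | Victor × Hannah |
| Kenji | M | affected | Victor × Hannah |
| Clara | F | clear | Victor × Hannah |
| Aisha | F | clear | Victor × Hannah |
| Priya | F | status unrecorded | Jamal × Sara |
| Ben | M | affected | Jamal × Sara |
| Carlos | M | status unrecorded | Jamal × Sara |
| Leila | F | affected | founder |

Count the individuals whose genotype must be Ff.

Obligate heterozygotes: Hannah passed F to Leo (Ff, whose f came from Victor) and received f from Greta (ff), so Hannah is Ff; Maria is affected so carries F and received f from Greta (ff), so Maria is Ff; Sara is affected so carries F and received f from Greta (ff), so Sara is Ff; Leo is affected so carries F and received f from Victor (ff), so Leo is Ff; Kenji is affected so carries F and received f from Victor (ff), so Kenji is Ff.
Every other individual is either homozygous by phenotype or has at least one consistent homozygous assignment, so the count is 5.

5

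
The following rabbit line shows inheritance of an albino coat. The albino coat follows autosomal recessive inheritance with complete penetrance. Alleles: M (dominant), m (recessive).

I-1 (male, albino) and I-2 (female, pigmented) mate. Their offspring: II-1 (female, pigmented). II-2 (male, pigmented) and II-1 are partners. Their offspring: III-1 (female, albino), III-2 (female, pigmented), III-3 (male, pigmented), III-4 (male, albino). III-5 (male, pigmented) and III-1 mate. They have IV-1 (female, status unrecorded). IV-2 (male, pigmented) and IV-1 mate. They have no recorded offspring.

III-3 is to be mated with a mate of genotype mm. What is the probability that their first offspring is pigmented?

II-2 is pigmented so carries M and passed m to III-1 (mm), so II-2 is Mm.
II-1 is pigmented so carries M and received m from I-1 (mm), so II-1 is Mm.
III-3 is a pigmented offspring of II-2 (Mm) × II-1 (Mm), whose cross gives 1/4 MM : 1/2 Mm : 1/4 mm; conditioning on being pigmented, III-3 is MM with probability 1/3, Mm with probability 2/3.
Summing over parental genotype combinations, P(offspring is pigmented) = 1/3·1 + 2/3·1/2 = 2/3.

2/3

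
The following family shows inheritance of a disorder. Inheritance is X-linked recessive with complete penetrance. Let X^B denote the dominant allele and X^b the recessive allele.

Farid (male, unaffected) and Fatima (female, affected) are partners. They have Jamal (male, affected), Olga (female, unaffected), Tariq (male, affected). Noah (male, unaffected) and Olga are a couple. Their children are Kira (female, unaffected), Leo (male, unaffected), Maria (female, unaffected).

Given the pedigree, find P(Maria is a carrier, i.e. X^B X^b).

1/2

Noah is unaffected, so Noah is X^B Y.
Olga is unaffected so carries B and received b from Fatima (X^b X^b), so Olga is X^B X^b.
Their cross gives offspring ratios 1/2 X^B X^B : 1/2 X^B X^b. Conditioning on Maria being unaffected, P(X^B X^b) = 1/2 / 1 = 1/2.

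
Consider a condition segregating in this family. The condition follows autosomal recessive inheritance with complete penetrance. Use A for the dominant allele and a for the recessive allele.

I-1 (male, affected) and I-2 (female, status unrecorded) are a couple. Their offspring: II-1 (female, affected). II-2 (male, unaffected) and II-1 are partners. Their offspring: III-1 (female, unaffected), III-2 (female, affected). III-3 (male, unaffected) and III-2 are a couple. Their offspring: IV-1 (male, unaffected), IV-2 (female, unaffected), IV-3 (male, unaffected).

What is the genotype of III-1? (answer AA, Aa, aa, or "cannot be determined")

From phenotype alone, III-1 is AA or Aa.
III-1 is unaffected so carries A and received a from II-1 (aa), so III-1 is Aa.

Aa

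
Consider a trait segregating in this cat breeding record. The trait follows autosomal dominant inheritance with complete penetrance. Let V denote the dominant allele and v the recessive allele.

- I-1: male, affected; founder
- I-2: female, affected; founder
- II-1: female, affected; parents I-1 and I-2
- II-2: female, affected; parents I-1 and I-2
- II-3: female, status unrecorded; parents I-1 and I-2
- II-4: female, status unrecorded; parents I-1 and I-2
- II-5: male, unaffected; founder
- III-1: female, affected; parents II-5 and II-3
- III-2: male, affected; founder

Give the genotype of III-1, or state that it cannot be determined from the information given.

Vv

From phenotype alone, III-1 is VV or Vv.
III-1 is affected so carries V and received v from II-5 (vv), so III-1 is Vv.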